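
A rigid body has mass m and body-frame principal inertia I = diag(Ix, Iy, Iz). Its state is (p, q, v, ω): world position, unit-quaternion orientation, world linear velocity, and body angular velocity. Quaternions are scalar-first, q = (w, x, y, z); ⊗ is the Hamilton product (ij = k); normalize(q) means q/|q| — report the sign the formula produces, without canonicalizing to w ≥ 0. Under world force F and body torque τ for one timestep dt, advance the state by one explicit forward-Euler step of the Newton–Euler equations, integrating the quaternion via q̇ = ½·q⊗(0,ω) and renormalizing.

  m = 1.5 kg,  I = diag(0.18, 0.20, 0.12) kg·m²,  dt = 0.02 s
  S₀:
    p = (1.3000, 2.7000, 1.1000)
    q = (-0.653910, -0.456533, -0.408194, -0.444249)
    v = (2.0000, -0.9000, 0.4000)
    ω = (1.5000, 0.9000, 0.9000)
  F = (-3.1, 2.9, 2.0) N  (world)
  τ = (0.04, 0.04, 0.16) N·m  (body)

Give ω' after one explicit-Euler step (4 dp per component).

gyro term ω×Iω = (-0.0648, 0.0810, 0.0270)
(τ − ω×Iω)/I = (0.5822, -0.2050, 1.1083)
ω' = ω + α·dt = (1.5116, 0.8959, 0.9222)

ω' = (1.5116, 0.8959, 0.9222)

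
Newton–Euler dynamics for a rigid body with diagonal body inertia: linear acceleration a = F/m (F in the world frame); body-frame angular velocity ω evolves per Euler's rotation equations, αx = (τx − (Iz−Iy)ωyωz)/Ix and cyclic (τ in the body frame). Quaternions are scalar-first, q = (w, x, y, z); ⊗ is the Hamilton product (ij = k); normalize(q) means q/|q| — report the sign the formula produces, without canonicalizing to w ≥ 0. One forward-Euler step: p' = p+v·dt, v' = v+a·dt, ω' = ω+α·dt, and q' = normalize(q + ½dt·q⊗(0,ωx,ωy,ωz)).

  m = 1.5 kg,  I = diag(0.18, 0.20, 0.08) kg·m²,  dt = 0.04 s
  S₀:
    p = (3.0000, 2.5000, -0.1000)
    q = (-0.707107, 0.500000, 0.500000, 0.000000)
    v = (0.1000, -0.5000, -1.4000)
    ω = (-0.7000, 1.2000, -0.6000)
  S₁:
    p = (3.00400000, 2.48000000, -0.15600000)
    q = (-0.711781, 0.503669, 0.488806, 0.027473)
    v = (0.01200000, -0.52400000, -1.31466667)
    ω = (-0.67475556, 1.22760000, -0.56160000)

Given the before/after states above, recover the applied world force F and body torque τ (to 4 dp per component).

Δv = v₁−v₀ = (-0.08800000, -0.02400000, 0.08533333)
F = m·Δv/dt = (-3.3000, -0.9000, 3.2000)
Δω = ω₁−ω₀ = (0.02524444, 0.02760000, 0.03840000)
ω₀×(Iω₀) = (0.0864, 0.0420, -0.0168)
applied torque τ = (0.2000, 0.1800, 0.0600)

F = (-3.3000, -0.9000, 3.2000)
τ = (0.2000, 0.1800, 0.0600)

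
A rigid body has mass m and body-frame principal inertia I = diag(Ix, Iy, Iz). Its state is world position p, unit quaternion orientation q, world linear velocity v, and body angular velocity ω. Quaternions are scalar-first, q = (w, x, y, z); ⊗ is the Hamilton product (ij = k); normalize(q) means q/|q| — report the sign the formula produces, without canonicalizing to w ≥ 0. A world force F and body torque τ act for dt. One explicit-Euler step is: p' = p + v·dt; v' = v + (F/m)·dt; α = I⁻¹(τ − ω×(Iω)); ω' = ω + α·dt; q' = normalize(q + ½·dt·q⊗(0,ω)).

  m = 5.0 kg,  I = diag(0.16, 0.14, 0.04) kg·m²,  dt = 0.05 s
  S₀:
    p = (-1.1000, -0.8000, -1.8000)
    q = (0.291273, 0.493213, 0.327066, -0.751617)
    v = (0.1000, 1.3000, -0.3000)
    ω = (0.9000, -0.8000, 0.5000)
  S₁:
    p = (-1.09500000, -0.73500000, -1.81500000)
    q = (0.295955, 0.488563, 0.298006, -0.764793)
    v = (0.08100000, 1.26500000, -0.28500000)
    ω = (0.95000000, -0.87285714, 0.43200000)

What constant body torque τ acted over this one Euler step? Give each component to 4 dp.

ω₁ − ω₀ = (0.05000000, -0.07285714, -0.06800000)
precession coupling = (0.0400, 0.0540, 0.0144)
I·α + gyro = (0.2000, -0.1500, -0.0400)

τ = (0.2000, -0.1500, -0.0400)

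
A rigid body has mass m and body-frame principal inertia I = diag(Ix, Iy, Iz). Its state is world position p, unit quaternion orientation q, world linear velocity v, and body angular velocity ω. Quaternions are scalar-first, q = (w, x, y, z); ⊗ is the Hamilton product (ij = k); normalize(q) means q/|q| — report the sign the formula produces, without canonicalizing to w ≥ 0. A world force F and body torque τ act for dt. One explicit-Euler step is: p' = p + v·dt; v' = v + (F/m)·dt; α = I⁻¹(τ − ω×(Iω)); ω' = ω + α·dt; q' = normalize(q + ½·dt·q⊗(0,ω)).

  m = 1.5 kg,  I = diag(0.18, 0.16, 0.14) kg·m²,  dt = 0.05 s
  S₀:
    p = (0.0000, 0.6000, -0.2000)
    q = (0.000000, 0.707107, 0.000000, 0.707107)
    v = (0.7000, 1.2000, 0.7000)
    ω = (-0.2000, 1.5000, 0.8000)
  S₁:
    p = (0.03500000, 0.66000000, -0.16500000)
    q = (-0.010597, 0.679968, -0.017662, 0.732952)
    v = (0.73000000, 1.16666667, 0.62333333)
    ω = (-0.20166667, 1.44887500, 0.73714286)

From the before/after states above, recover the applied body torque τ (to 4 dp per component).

rate change Δω = (-0.00166667, -0.05112500, -0.06285714)
precession coupling = (-0.0240, -0.0064, 0.0060)
τ = I·(Δω/dt) + ω₀×(Iω₀) = (-0.0300, -0.1700, -0.1700)

τ = (-0.0300, -0.1700, -0.1700)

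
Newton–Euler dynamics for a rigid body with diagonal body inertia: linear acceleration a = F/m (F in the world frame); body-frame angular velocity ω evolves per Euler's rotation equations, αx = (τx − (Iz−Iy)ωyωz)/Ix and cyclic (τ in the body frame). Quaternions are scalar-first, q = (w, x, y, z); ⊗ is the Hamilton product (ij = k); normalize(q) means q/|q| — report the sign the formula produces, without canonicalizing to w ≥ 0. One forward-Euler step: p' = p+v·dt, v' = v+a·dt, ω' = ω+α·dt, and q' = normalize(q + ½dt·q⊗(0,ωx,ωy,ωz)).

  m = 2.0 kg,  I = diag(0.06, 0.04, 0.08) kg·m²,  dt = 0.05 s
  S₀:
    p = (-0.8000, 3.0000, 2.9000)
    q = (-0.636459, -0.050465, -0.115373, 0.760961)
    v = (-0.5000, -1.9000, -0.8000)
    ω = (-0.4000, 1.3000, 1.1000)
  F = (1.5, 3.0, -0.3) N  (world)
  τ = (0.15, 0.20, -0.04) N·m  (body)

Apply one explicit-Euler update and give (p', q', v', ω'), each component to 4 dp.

p' = (-0.8250, 2.9050, 2.8600)
q' = (-0.6535, -0.0719, -0.1421, 0.7400)
v' = (-0.4625, -1.8250, -0.8075)
ω' = (-0.3227, 1.5390, 1.0685)

gyro term ω×Iω = (0.0572, 0.0088, 0.0104)
α = I⁻¹(τ − ω×Iω) = (1.5467, 4.7800, -0.6300)
new body rate ω' = (-0.3227, 1.5390, 1.0685)
q⊗(0,ω) = (-0.7072582, -0.8615760, -1.0762696, -0.8118586)
q + ½dt·q⊗(0,ω), renormalized = (-0.6535, -0.0719, -0.1421, 0.7400)
linear accel F/m = (0.7500, 1.5000, -0.1500)
new position p' = (-0.8250, 2.9050, 2.8600)
new velocity v' = (-0.4625, -1.8250, -0.8075)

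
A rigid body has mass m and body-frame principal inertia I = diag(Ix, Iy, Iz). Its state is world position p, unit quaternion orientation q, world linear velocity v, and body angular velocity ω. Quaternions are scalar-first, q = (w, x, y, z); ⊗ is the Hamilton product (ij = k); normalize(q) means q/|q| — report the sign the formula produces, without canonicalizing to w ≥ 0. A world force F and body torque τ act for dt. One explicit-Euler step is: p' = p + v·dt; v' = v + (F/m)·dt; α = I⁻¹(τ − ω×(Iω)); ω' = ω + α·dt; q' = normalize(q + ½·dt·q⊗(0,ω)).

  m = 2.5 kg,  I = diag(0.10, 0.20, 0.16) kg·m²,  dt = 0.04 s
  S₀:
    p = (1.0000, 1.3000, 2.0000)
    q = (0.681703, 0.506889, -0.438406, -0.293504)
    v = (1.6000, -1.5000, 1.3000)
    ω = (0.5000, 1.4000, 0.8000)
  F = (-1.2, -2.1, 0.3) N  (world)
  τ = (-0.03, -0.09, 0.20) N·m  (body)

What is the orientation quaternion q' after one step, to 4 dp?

q' = (0.6932, 0.5146, -0.4301, -0.2639)

q⊗(0,ω) = (0.5951271, 0.4010323, 0.4021210, 1.4742100)
q' = normalize(q + ½dt·q⊗(0,ω)) = (0.6932, 0.5146, -0.4301, -0.2639)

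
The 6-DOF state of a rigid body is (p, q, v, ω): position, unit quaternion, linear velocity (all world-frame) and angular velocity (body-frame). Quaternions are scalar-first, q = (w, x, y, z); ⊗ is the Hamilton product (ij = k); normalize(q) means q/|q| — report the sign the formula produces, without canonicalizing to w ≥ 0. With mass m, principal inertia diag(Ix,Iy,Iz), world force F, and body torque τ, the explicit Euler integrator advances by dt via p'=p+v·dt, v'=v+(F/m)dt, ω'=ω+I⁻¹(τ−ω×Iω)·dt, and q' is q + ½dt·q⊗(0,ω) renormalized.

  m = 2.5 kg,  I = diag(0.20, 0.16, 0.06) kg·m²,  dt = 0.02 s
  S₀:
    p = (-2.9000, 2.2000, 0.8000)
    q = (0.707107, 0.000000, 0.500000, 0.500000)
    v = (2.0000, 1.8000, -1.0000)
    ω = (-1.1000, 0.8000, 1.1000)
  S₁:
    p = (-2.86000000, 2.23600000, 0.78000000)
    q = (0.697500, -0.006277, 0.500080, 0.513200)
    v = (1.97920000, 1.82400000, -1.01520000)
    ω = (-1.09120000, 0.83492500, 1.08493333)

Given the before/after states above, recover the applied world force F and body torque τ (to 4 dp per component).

F = (-2.6000, 3.0000, -1.9000)
τ = (0.0000, 0.1100, -0.0100)

velocity change Δv = (-0.02080000, 0.02400000, -0.01520000)
m·(v₁−v₀)/dt = (-2.6000, 3.0000, -1.9000)
rate change Δω = (0.00880000, 0.03492500, -0.01506667)
ω₀×(Iω₀) = (-0.0880, -0.1694, 0.0352)
applied torque τ = (0.0000, 0.1100, -0.0100)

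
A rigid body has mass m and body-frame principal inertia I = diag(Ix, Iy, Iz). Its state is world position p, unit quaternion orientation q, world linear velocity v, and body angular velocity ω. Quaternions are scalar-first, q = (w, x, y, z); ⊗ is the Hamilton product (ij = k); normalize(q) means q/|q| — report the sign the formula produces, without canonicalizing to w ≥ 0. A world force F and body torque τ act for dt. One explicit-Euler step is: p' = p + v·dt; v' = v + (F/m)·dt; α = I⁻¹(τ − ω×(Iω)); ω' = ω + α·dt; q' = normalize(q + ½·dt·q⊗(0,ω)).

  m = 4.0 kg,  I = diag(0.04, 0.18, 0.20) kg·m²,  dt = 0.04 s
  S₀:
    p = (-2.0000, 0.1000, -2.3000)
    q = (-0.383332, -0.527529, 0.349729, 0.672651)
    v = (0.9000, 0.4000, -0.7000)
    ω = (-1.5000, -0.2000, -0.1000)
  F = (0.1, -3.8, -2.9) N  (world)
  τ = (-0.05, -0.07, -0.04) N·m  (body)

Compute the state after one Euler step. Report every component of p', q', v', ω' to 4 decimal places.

linear accel F/m = (0.0250, -0.9500, -0.7250)
new position p' = (-1.9640, 0.1160, -2.3280)
new velocity v' = (0.9010, 0.3620, -0.7290)
gyro term ω×Iω = (0.0004, -0.0240, 0.0420)
angular accel α = (-1.2600, -0.2556, -0.4100)
new body rate ω' = (-1.5504, -0.2102, -0.1164)
2q̇ = q⊗(0,ω) = (-0.6540826, 0.6745553, -0.9850630, 0.6684325)
updated quaternion q' = (-0.3962, -0.5138, 0.3299, 0.6857)

p' = (-1.9640, 0.1160, -2.3280)
q' = (-0.3962, -0.5138, 0.3299, 0.6857)
v' = (0.9010, 0.3620, -0.7290)
ω' = (-1.5504, -0.2102, -0.1164)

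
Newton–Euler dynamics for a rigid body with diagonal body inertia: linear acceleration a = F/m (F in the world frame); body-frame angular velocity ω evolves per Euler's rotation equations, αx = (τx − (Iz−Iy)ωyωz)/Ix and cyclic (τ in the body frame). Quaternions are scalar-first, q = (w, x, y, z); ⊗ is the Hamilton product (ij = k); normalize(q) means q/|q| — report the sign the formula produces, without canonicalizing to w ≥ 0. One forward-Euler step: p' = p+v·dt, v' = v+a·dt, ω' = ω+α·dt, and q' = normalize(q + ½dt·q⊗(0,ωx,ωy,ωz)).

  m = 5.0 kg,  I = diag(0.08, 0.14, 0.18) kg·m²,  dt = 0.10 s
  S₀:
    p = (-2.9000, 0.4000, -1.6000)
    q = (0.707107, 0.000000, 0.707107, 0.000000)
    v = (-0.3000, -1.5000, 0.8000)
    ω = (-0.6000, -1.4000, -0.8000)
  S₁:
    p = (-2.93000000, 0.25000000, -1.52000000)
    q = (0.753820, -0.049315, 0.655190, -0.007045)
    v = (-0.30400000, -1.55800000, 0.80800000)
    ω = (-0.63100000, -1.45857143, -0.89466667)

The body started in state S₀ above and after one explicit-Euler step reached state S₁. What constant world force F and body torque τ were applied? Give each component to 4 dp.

Δv = v₁−v₀ = (-0.00400000, -0.05800000, 0.00800000)
F = m·Δv/dt = (-0.2000, -2.9000, 0.4000)
rate change Δω = (-0.03100000, -0.05857143, -0.09466667)
applied torque τ = (0.0200, -0.1300, -0.1200)

F = (-0.2000, -2.9000, 0.4000)
τ = (0.0200, -0.1300, -0.1200)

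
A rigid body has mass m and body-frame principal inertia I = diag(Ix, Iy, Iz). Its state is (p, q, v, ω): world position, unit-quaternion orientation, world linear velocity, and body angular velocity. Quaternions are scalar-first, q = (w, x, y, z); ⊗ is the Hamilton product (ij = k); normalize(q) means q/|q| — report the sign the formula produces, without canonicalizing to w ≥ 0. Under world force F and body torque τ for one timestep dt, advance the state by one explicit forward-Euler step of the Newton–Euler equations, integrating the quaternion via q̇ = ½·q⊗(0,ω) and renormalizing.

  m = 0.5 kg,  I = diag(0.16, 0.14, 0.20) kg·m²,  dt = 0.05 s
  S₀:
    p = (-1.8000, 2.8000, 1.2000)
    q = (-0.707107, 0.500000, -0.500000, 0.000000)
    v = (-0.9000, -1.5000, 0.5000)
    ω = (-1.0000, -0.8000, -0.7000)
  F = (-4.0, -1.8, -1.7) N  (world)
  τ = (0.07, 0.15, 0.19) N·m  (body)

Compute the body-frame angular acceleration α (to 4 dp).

α = (0.2275, 1.2714, 1.0300)

ω×(Iω) gyroscopic = (0.0336, -0.0280, -0.0160)
angular accel α = (0.2275, 1.2714, 1.0300)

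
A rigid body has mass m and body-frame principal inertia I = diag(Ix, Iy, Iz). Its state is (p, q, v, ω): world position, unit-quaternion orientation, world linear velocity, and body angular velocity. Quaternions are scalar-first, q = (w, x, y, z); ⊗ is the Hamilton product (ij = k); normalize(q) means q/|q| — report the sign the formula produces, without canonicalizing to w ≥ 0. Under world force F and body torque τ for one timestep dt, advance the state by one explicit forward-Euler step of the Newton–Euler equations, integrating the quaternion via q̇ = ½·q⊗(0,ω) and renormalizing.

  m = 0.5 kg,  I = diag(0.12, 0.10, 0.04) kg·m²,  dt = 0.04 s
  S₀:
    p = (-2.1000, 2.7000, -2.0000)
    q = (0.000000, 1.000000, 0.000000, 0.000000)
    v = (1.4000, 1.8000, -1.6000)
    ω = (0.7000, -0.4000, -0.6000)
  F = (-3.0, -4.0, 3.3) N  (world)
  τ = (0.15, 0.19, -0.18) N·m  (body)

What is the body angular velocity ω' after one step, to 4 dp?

ω' = (0.7548, -0.3106, -0.7856)

angular accel α = (1.3700, 2.2360, -4.6400)
new body rate ω' = (0.7548, -0.3106, -0.7856)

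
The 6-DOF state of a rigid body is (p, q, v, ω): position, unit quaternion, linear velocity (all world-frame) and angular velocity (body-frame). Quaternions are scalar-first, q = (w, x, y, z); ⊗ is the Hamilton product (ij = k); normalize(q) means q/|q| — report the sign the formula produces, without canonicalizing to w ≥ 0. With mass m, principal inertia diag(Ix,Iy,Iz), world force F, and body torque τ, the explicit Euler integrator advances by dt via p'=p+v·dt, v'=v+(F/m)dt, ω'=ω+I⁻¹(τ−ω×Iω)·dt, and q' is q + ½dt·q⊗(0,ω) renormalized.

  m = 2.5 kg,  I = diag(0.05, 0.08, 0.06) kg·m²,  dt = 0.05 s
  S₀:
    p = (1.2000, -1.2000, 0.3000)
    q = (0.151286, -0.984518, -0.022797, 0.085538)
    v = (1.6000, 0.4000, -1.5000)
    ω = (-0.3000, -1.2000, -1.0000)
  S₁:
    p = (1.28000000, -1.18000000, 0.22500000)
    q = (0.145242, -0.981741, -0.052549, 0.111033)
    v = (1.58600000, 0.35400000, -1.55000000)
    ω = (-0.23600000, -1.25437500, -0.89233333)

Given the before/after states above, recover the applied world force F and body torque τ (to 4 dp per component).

velocity change Δv = (-0.01400000, -0.04600000, -0.05000000)
applied force F = (-0.7000, -2.3000, -2.5000)
rate change Δω = (0.06400000, -0.05437500, 0.10766667)
applied torque τ = (0.0400, -0.0900, 0.1400)

F = (-0.7000, -2.3000, -2.5000)
τ = (0.0400, -0.0900, 0.1400)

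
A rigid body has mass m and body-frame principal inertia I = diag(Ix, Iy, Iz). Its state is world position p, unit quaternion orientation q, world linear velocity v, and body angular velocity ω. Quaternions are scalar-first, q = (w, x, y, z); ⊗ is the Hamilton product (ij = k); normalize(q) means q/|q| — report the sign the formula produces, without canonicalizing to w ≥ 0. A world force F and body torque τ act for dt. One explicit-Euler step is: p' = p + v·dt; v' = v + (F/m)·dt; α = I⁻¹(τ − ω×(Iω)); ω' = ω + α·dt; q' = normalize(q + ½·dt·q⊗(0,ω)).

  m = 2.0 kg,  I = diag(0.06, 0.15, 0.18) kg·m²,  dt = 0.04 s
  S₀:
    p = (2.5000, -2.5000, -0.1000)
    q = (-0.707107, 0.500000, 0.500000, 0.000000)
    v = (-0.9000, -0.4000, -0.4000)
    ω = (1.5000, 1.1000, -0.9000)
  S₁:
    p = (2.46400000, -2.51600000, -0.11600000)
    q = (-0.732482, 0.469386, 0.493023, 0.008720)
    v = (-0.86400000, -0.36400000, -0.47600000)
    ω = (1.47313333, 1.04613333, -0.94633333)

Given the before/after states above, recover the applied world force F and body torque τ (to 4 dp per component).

Δω = ω₁−ω₀ = (-0.02686667, -0.05386667, -0.04633333)
ω₀×(Iω₀) = (-0.0297, 0.1620, 0.1485)
applied torque τ = (-0.0700, -0.0400, -0.0600)
v₁ − v₀ = (0.03600000, 0.03600000, -0.07600000)
m·(v₁−v₀)/dt = (1.8000, 1.8000, -3.8000)

F = (1.8000, 1.8000, -3.8000)
τ = (-0.0700, -0.0400, -0.0600)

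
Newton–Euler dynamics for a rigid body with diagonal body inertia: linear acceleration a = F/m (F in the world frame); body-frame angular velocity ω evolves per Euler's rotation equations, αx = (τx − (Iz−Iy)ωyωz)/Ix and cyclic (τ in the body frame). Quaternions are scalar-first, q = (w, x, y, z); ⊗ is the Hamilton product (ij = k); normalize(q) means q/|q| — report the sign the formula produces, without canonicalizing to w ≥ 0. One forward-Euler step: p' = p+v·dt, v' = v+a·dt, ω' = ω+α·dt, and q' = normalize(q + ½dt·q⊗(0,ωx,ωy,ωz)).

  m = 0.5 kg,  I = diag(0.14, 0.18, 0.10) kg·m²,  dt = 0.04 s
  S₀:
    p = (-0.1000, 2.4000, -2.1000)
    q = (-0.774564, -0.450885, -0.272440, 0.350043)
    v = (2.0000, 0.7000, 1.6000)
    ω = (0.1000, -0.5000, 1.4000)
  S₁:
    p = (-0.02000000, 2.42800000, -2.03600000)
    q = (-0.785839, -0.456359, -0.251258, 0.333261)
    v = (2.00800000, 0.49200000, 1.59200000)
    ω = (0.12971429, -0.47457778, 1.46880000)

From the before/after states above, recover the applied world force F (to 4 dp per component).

F = (0.1000, -2.6000, -0.1000)

velocity change Δv = (0.00800000, -0.20800000, -0.00800000)
F = m·Δv/dt = (0.1000, -2.6000, -0.1000)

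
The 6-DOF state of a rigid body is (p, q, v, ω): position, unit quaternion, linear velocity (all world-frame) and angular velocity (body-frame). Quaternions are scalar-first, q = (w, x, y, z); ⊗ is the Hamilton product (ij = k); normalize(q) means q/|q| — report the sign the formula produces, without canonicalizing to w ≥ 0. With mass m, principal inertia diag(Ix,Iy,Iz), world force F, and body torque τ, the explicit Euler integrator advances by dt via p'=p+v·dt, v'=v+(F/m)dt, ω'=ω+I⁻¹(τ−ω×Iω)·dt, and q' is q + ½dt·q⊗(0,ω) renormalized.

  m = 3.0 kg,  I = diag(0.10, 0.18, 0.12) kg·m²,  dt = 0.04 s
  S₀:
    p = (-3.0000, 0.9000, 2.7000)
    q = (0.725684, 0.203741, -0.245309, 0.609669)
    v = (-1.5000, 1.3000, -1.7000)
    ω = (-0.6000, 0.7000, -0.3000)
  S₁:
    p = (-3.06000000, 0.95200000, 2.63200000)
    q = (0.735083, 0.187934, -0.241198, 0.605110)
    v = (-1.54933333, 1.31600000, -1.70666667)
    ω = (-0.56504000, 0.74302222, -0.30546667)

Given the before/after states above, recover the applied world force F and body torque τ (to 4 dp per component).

velocity change Δv = (-0.04933333, 0.01600000, -0.00666667)
F = m·Δv/dt = (-3.7000, 1.2000, -0.5000)
ω₁ − ω₀ = (0.03496000, 0.04302222, -0.00546667)
ω₀×(Iω₀) = (0.0126, -0.0036, -0.0336)
I·α + gyro = (0.1000, 0.1900, -0.0500)

F = (-3.7000, 1.2000, -0.5000)
τ = (0.1000, 0.1900, -0.0500)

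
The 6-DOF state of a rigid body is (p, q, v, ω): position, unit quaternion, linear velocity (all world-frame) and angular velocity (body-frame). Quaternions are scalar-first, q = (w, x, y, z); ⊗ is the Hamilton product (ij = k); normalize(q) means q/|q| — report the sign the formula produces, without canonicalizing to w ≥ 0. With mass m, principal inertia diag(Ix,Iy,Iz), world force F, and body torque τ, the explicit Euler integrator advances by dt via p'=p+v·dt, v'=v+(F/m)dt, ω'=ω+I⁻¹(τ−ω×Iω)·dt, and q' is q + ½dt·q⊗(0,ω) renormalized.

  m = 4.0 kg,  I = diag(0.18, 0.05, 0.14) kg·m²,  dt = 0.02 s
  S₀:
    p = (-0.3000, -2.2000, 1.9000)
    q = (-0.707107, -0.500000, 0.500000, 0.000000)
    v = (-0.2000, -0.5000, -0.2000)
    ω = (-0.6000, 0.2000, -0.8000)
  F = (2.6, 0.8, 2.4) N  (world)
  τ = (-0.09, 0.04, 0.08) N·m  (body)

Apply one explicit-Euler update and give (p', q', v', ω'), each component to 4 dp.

p' = p + v·dt = (-0.3040, -2.2100, 1.8960)
v + (F/m)dt = (-0.1870, -0.4960, -0.1880)
(τ − ω×Iω)/I = (-0.4200, 0.4160, 0.4600)
ω + α·dt = (-0.6084, 0.2083, -0.7908)
Hamilton product q⊗(0,ω) = (-0.4000000, 0.0242642, -0.5414214, 0.7656856)
updated quaternion q' = (-0.7111, -0.4997, 0.4946, 0.0077)

p' = (-0.3040, -2.2100, 1.8960)
q' = (-0.7111, -0.4997, 0.4946, 0.0077)
v' = (-0.1870, -0.4960, -0.1880)
ω' = (-0.6084, 0.2083, -0.7908)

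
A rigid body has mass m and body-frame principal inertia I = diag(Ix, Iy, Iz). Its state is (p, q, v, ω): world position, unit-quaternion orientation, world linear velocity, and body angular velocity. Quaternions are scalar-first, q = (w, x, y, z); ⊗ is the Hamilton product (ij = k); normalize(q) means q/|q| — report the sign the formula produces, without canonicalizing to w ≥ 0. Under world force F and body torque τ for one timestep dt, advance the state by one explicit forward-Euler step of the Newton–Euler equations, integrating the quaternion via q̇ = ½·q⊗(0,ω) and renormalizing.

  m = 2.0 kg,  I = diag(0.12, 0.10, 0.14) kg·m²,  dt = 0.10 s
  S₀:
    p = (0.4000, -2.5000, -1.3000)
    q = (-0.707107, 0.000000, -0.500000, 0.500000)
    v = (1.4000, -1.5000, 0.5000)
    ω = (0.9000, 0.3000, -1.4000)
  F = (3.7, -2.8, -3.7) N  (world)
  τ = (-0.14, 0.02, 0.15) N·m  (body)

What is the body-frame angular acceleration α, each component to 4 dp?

α = (-1.0267, -0.0520, 1.1100)

ω×(Iω) gyroscopic = (-0.0168, 0.0252, -0.0054)
angular accel α = (-1.0267, -0.0520, 1.1100)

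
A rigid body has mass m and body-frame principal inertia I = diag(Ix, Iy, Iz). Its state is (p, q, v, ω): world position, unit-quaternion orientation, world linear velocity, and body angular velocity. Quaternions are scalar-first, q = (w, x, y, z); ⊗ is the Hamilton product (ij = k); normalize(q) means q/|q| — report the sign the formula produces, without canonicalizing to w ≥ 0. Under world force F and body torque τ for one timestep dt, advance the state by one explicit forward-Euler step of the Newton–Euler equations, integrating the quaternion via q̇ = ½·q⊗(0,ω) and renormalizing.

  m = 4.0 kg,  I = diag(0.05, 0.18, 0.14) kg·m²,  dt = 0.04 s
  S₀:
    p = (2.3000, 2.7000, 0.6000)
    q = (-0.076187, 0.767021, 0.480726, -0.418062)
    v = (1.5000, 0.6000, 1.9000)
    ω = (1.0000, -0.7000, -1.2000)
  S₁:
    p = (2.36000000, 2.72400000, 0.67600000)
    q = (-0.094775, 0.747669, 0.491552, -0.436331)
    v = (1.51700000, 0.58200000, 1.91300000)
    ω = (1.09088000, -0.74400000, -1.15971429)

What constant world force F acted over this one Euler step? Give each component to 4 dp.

Δv = v₁−v₀ = (0.01700000, -0.01800000, 0.01300000)
F = m·Δv/dt = (1.7000, -1.8000, 1.3000)

F = (1.7000, -1.8000, 1.3000)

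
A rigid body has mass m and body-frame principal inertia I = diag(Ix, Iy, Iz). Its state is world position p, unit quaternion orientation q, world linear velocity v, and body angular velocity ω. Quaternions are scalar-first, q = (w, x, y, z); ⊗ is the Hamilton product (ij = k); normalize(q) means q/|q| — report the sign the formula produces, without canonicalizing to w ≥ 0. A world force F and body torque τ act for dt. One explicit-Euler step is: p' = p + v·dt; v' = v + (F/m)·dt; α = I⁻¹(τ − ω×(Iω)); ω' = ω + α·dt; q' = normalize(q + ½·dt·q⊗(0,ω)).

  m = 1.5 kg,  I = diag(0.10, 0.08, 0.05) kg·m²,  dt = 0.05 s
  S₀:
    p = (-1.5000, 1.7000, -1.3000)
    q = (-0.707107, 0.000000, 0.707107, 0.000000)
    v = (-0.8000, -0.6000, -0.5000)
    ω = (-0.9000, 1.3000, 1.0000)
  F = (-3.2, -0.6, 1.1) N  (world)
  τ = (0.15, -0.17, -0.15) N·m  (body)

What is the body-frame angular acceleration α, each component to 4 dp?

ω×(Iω) gyroscopic = (-0.0390, -0.0450, 0.0234)
(τ − ω×Iω)/I = (1.8900, -1.5625, -3.4680)

α = (1.8900, -1.5625, -3.4680)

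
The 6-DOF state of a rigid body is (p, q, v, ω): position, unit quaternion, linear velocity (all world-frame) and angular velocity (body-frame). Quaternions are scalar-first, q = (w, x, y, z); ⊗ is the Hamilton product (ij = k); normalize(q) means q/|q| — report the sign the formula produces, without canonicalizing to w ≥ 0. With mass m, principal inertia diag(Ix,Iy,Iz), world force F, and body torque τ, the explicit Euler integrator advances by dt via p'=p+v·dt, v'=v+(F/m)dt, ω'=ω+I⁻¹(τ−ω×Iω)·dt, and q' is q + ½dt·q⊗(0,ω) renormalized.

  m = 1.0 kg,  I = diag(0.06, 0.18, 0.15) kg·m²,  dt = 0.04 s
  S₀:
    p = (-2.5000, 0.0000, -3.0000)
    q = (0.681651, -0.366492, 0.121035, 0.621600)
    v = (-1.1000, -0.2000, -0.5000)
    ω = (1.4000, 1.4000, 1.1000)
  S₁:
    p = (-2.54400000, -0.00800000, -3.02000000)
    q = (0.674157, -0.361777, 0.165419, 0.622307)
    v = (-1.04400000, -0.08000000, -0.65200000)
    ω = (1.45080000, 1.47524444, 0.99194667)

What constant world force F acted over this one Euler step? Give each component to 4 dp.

F = (1.4000, 3.0000, -3.8000)

Δv = v₁−v₀ = (0.05600000, 0.12000000, -0.15200000)
m·(v₁−v₀)/dt = (1.4000, 3.0000, -3.8000)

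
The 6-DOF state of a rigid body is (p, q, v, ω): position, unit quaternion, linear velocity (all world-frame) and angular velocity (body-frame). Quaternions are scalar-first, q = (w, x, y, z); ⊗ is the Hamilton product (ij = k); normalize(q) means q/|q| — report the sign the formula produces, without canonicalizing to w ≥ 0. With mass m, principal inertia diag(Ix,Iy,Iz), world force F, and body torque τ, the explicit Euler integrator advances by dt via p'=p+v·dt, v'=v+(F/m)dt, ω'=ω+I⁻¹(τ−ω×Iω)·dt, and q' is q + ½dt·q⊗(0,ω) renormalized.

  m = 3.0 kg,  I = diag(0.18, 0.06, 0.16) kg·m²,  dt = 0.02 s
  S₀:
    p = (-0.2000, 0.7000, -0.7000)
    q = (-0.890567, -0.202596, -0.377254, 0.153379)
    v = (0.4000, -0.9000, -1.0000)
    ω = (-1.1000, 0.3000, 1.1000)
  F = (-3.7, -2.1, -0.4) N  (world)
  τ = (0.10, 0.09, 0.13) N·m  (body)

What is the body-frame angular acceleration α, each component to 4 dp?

ω×(Iω) gyroscopic = (0.0330, -0.0242, 0.0396)
angular accel α = (0.3722, 1.9033, 0.5650)

α = (0.3722, 1.9033, 0.5650)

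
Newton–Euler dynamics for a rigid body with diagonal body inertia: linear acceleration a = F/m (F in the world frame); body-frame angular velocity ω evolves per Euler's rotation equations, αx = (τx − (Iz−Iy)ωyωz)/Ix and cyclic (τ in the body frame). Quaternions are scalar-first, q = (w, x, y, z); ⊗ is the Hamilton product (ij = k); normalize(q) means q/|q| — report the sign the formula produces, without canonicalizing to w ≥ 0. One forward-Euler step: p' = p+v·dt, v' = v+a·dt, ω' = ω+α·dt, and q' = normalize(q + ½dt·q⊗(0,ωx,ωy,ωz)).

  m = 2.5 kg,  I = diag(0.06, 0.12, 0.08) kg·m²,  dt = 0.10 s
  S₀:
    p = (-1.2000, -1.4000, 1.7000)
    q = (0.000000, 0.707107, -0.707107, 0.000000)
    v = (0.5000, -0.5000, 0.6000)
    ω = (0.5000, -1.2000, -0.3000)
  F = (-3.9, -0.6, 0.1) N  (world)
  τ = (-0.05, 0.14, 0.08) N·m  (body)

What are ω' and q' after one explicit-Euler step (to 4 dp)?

ω' = (0.4407, -1.0858, -0.1550)
q' = (-0.0600, 0.7161, -0.6950, -0.0247)

(τ − ω×Iω)/I = (-0.5933, 1.1417, 1.4500)
new body rate ω' = (0.4407, -1.0858, -0.1550)
q⊗(0,ω) = (-1.2020819, 0.2121321, 0.2121321, -0.4949749)
updated quaternion q' = (-0.0600, 0.7161, -0.6950, -0.0247)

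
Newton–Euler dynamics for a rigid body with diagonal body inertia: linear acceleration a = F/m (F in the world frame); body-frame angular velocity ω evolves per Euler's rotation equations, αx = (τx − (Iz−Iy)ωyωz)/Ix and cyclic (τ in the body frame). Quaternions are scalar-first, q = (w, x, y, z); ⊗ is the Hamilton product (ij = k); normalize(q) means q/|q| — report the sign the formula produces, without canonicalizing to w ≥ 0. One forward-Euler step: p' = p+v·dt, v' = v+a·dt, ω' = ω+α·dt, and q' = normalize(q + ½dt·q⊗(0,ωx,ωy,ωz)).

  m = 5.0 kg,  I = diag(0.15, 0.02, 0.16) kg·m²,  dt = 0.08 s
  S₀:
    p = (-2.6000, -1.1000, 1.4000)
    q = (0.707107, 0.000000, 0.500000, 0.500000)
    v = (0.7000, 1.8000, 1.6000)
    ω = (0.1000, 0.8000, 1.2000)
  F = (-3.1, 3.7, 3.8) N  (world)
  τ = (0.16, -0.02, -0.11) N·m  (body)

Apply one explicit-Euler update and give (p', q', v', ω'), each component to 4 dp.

p' = (-2.5440, -0.9560, 1.5280)
q' = (0.6660, 0.0108, 0.5238, 0.5311)
v' = (0.6504, 1.8592, 1.6608)
ω' = (0.1137, 0.7248, 1.1502)

precession coupling ω×(Iω) = (0.1344, -0.0012, -0.0104)
α = I⁻¹(τ − ω×Iω) = (0.1707, -0.9400, -0.6225)
ω' = ω + α·dt = (0.1137, 0.7248, 1.1502)
2q̇ = q⊗(0,ω) = (-1.0000000, 0.2707107, 0.6156856, 0.7985284)
q' = normalize(q + ½dt·q⊗(0,ω)) = (0.6660, 0.0108, 0.5238, 0.5311)
new position p' = (-2.5440, -0.9560, 1.5280)
new velocity v' = (0.6504, 1.8592, 1.6608)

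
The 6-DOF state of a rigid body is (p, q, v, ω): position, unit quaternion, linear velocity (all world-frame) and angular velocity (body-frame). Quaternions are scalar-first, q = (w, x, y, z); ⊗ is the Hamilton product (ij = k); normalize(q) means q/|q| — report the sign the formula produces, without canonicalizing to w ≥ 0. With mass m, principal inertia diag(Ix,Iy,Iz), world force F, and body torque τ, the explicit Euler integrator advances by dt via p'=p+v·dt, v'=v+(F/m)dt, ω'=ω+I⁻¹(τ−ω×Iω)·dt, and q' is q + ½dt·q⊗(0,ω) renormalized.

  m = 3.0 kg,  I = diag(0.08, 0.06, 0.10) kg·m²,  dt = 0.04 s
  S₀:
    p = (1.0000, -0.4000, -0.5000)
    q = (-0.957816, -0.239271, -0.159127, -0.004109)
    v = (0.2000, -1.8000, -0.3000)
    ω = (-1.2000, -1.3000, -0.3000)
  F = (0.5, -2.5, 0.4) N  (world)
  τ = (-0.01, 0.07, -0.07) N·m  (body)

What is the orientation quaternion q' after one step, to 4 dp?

2q̇ = q⊗(0,ω) = (-0.4952230, 1.1917756, 1.1783103, 0.4074447)
q' = normalize(q + ½dt·q⊗(0,ω)) = (-0.9671, -0.2153, -0.1355, 0.0040)

q' = (-0.9671, -0.2153, -0.1355, 0.0040)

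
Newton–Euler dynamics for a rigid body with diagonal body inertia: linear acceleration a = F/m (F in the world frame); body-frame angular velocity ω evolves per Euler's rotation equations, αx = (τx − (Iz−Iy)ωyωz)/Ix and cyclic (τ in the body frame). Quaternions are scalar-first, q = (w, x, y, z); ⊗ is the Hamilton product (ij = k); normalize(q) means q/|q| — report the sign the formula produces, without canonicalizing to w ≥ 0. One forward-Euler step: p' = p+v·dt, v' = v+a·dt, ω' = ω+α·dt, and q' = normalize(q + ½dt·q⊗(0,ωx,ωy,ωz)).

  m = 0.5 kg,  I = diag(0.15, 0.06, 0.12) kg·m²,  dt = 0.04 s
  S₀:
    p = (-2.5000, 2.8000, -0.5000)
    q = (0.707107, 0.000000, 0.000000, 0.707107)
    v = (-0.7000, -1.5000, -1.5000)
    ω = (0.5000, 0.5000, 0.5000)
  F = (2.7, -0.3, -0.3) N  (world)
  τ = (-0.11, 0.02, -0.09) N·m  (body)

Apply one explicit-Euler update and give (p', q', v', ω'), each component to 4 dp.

p' = (-2.5280, 2.7400, -0.5600)
q' = (0.6999, 0.0000, 0.0141, 0.7141)
v' = (-0.4840, -1.5240, -1.5240)
ω' = (0.4667, 0.5083, 0.4775)

ω×(Iω) gyroscopic = (0.0150, 0.0075, -0.0225)
(τ − ω×Iω)/I = (-0.8333, 0.2083, -0.5625)
ω' = ω + α·dt = (0.4667, 0.5083, 0.4775)
2q̇ = q⊗(0,ω) = (-0.3535535, 0.0000000, 0.7071070, 0.3535535)
q' = normalize(q + ½dt·q⊗(0,ω)) = (0.6999, 0.0000, 0.0141, 0.7141)
p' = p + v·dt = (-2.5280, 2.7400, -0.5600)
v + (F/m)dt = (-0.4840, -1.5240, -1.5240)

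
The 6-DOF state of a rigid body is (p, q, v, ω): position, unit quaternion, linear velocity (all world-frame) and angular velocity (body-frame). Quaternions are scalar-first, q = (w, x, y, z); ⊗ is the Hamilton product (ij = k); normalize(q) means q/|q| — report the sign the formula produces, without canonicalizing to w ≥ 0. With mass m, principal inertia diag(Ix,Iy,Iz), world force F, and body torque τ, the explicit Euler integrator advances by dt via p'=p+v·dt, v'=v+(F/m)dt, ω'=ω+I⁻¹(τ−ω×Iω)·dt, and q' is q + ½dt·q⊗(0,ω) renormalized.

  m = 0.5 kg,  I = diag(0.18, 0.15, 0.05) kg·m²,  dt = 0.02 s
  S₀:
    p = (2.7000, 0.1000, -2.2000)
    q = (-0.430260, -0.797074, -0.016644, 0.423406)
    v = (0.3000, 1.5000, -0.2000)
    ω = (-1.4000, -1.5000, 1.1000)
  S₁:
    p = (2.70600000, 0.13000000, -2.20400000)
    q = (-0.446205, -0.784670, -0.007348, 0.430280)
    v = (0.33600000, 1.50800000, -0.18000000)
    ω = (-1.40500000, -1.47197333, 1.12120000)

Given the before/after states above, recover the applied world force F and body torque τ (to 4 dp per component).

F = (0.9000, 0.2000, 0.5000)
τ = (0.1200, 0.0100, -0.0100)

velocity change Δv = (0.03600000, 0.00800000, 0.02000000)
F = m·Δv/dt = (0.9000, 0.2000, 0.5000)
Δω = ω₁−ω₀ = (-0.00500000, 0.02802667, 0.02120000)
I·α + gyro = (0.1200, 0.0100, -0.0100)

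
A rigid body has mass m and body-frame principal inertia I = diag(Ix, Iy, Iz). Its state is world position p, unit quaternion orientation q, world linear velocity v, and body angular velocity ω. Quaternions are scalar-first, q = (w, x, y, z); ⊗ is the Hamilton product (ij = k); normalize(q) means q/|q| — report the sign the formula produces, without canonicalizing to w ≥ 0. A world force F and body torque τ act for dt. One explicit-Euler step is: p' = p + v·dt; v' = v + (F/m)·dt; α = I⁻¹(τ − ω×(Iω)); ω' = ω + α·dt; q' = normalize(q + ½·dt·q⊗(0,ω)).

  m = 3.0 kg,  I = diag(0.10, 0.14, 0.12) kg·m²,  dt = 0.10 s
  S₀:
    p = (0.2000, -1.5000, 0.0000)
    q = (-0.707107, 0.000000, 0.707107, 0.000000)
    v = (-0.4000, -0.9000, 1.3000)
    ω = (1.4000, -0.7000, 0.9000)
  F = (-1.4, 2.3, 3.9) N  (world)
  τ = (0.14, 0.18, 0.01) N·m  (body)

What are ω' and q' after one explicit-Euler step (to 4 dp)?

(τ − ω×Iω)/I = (1.2740, 1.4657, 0.4100)
new body rate ω' = (1.5274, -0.5534, 0.9410)
2q̇ = q⊗(0,ω) = (0.4949749, -0.3535535, 0.4949749, -1.6263461)
q' = normalize(q + ½dt·q⊗(0,ω)) = (-0.6796, -0.0176, 0.7289, -0.0810)

ω' = (1.5274, -0.5534, 0.9410)
q' = (-0.6796, -0.0176, 0.7289, -0.0810)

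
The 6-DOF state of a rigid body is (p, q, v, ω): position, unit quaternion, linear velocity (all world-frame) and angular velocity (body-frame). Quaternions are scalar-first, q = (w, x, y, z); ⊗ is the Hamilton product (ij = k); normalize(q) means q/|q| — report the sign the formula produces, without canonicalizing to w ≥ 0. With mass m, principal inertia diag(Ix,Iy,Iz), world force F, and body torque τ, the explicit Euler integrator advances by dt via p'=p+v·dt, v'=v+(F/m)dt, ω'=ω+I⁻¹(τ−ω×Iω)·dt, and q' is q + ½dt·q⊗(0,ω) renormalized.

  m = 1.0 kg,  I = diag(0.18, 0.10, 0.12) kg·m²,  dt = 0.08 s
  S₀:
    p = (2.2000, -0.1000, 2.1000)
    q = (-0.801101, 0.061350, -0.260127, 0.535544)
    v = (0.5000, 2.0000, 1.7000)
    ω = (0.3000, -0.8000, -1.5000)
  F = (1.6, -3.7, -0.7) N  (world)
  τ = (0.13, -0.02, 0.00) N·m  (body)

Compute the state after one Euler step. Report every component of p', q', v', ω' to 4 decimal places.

ω×(Iω) gyroscopic = (0.0240, -0.0270, 0.0192)
α = I⁻¹(τ − ω×Iω) = (0.5889, 0.0700, -0.1600)
ω + α·dt = (0.3471, -0.7944, -1.5128)
2q̇ = q⊗(0,ω) = (0.5768094, 0.5782954, 0.8935690, 1.2306096)
q + ½dt·q⊗(0,ω), renormalized = (-0.7762, 0.0843, -0.2239, 0.5834)
a = F/m = (1.6000, -3.7000, -0.7000)
p + v·dt = (2.2400, 0.0600, 2.2360)
new velocity v' = (0.6280, 1.7040, 1.6440)

p' = (2.2400, 0.0600, 2.2360)
q' = (-0.7762, 0.0843, -0.2239, 0.5834)
v' = (0.6280, 1.7040, 1.6440)
ω' = (0.3471, -0.7944, -1.5128)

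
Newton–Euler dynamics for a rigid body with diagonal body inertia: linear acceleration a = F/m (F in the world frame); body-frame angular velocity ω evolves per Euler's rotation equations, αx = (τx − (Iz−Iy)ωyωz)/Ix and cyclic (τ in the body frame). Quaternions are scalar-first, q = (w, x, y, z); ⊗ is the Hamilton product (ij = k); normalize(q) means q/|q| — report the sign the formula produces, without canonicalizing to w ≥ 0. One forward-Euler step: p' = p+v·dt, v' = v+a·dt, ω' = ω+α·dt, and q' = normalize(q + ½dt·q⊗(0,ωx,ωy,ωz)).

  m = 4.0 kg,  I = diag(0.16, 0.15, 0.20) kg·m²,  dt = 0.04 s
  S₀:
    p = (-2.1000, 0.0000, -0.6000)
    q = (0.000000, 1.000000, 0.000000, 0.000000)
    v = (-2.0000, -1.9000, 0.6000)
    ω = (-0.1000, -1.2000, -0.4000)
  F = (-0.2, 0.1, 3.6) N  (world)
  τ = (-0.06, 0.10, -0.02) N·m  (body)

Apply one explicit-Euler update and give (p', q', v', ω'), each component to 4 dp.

ω×(Iω) gyroscopic = (0.0240, -0.0016, -0.0012)
α = I⁻¹(τ − ω×Iω) = (-0.5250, 0.6773, -0.0940)
ω' = ω + α·dt = (-0.1210, -1.1729, -0.4038)
Hamilton product q⊗(0,ω) = (0.1000000, 0.0000000, 0.4000000, -1.2000000)
q' = normalize(q + ½dt·q⊗(0,ω)) = (0.0020, 0.9997, 0.0080, -0.0240)
a = F/m = (-0.0500, 0.0250, 0.9000)
p' = p + v·dt = (-2.1800, -0.0760, -0.5760)
v + (F/m)dt = (-2.0020, -1.8990, 0.6360)

p' = (-2.1800, -0.0760, -0.5760)
q' = (0.0020, 0.9997, 0.0080, -0.0240)
v' = (-2.0020, -1.8990, 0.6360)
ω' = (-0.1210, -1.1729, -0.4038)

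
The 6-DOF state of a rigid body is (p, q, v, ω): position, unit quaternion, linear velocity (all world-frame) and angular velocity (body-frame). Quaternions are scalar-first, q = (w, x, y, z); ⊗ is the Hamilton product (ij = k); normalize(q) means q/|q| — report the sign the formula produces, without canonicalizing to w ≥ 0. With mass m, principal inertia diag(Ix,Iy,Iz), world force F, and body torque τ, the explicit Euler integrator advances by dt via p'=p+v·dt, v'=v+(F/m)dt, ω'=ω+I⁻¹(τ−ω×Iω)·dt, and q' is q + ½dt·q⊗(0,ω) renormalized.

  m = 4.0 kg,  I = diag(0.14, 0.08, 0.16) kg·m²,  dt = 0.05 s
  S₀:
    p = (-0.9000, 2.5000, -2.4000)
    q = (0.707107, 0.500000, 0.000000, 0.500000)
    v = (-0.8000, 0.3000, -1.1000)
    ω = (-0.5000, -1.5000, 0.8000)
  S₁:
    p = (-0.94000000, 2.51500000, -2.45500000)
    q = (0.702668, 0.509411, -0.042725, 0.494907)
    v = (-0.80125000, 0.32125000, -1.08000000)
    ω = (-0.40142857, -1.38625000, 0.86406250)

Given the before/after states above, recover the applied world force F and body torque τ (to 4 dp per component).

F = (-0.1000, 1.7000, 1.6000)
τ = (0.1800, 0.1900, 0.1600)

Δω = ω₁−ω₀ = (0.09857143, 0.11375000, 0.06406250)
gyro term ω₀×Iω₀ = (-0.0960, 0.0080, -0.0450)
I·α + gyro = (0.1800, 0.1900, 0.1600)
velocity change Δv = (-0.00125000, 0.02125000, 0.02000000)
m·(v₁−v₀)/dt = (-0.1000, 1.7000, 1.6000)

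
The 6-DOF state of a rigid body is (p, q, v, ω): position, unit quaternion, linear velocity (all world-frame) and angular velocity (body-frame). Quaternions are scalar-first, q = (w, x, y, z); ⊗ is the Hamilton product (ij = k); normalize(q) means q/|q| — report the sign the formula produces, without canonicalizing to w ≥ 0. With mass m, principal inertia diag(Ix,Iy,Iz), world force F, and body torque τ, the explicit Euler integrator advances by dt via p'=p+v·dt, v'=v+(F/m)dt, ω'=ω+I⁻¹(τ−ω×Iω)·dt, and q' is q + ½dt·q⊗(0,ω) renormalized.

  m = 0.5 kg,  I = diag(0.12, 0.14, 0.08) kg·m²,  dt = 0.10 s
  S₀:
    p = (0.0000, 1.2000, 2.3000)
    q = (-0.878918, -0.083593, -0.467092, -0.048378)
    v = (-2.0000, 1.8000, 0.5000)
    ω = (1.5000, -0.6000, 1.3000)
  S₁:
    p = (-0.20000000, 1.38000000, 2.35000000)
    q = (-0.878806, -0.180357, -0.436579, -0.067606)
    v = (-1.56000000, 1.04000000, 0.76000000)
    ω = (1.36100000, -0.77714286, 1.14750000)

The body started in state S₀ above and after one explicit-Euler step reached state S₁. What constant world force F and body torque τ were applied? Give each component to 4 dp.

ω₁ − ω₀ = (-0.13900000, -0.17714286, -0.15250000)
ω₀×(Iω₀) = (0.0468, 0.0780, -0.0180)
applied torque τ = (-0.1200, -0.1700, -0.1400)
velocity change Δv = (0.44000000, -0.76000000, 0.26000000)
applied force F = (2.2000, -3.8000, 1.3000)

F = (2.2000, -3.8000, 1.3000)
τ = (-0.1200, -0.1700, -0.1400)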